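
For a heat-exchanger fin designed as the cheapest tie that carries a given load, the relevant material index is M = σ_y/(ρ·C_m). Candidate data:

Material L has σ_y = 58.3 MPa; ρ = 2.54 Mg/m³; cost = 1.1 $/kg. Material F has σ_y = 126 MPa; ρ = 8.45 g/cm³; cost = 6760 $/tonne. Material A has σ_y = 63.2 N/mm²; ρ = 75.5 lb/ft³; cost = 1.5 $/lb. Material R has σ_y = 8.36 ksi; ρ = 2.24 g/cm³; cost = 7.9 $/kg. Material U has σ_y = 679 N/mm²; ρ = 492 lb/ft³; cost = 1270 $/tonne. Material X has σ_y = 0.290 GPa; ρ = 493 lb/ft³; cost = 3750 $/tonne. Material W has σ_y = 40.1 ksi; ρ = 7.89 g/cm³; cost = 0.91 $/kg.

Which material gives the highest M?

material U

Convert each candidate to consistent units, then evaluate M:
  material L: σ_y = 58.30 MPa, ρ = 2540 kg/m³, cost = 1.100 $/kg
  material F: σ_y = 126.0 MPa, ρ = 8450 kg/m³, cost = 6.760 $/kg
  material A: σ_y = 63.20 MPa, ρ = 1209 kg/m³, cost = 3.307 $/kg
  material R: σ_y = 57.64 MPa, ρ = 2240 kg/m³, cost = 7.900 $/kg
  material U: σ_y = 679.0 MPa, ρ = 7881 kg/m³, cost = 1.270 $/kg
  material X: σ_y = 290.0 MPa, ρ = 7897 kg/m³, cost = 3.750 $/kg
  material W: σ_y = 276.5 MPa, ρ = 7890 kg/m³, cost = 0.9100 $/kg
  material U: M = 67.8 kN·m per $
  material W: M = 38.5 kN·m per $
  material L: M = 20.9 kN·m per $
  material A: M = 15.8 kN·m per $
  material X: M = 9.79 kN·m per $
  material R: M = 3.26 kN·m per $
  material F: M = 2.21 kN·m per $
Highest index: material U.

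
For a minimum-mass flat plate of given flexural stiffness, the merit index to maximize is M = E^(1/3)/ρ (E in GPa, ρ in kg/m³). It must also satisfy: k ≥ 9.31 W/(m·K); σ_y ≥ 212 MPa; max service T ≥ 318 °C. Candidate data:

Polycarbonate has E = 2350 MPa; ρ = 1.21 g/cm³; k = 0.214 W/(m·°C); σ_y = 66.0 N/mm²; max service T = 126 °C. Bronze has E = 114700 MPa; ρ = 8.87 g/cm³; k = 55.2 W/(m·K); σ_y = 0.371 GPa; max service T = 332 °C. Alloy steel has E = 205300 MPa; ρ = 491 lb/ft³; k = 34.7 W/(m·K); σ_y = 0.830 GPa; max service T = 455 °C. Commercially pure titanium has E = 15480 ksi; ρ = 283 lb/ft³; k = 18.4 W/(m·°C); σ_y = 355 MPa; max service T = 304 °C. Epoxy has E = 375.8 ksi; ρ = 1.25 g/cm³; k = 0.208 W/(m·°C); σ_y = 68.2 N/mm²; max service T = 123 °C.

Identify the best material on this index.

alloy steel

Screen on constraints: k ≥ 9.31 W/(m·K); σ_y ≥ 212 MPa; max service T ≥ 318 °C. Survivors: bronze, alloy steel.
Normalizing units and computing the index:
  bronze: E = 114.7 GPa, ρ = 8870 kg/m³
  alloy steel: E = 205.3 GPa, ρ = 7865 kg/m³
  alloy steel: M = 0.750×10⁻³
  bronze: M = 0.548×10⁻³
Highest index: alloy steel.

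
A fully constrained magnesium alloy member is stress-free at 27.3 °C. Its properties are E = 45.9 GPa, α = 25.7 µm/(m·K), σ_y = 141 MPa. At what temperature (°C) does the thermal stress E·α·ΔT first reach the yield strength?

147 °C

E·α·ΔT = 141.0 MPa ⇒ ΔT = 141.0 / (45.90×10³ × 25.7×10⁻⁶) = 119.5 K.
T = 27.3 + 119.5 = 146.8 °C.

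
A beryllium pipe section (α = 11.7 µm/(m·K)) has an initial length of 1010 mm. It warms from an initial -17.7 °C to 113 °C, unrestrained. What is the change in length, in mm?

1.54 mm

ΔT = 113 − (-17.7) = 130.7 K.
ΔL = α·L₀·ΔT = 11.7×10⁻⁶ × 1010 mm × 130.7 K = 1.54 mm.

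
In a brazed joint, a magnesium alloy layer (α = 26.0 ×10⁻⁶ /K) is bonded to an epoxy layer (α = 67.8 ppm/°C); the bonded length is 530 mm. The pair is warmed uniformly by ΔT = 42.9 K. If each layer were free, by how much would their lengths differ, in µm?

Δα = |26.0 − 67.8|×10⁻⁶/K = 41.8×10⁻⁶/K.
ΔL_mismatch = Δα·L·ΔT = 41.8×10⁻⁶ × 530.0 mm × 42.9 K = 950 µm.

950 µm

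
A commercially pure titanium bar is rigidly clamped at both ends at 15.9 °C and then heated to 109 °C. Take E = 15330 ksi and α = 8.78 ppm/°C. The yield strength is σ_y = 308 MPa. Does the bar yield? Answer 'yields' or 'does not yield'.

E = 15330 ksi = 105.7 GPa.
ΔT = 93.10 K. Constrained thermal stress σ = E·α·ΔT = 105.7×10³ MPa × 8.78×10⁻⁶ × 93.10 = 86.4 MPa (compressive).
Compare to σ_y = 308 MPa: σ < σ_y, so it does not yield.

does not yield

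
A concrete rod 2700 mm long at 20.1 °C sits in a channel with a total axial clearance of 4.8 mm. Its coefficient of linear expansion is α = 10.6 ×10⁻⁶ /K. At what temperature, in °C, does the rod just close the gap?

188 °C

α·L₀·ΔT = 4.8 mm ⇒ ΔT = 4.8 / (10.6×10⁻⁶ × 2700.0) = 167.7 K.
T = 20.1 + 167.7 = 187.8 °C.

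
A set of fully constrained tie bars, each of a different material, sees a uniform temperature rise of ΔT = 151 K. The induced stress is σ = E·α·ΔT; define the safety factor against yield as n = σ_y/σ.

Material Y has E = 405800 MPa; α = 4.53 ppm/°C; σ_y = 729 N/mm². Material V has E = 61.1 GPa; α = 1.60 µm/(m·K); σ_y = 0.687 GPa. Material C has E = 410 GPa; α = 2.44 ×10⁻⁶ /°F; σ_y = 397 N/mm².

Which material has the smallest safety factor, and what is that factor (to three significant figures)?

material C, n = 1.46

In consistent units (E in GPa, α in ×10⁻⁶/K, σ_y in MPa):
  material Y: E = 405.8, α = 4.53, σ_y = 729.0 → σ = 278 MPa, n = 2.63
  material V: E = 61.10, α = 1.60, σ_y = 687.0 → σ = 14.8 MPa, n = 46.5
  material C: E = 410.0, α = 4.39, σ_y = 397.0 → σ = 272 MPa, n = 1.46
Smallest n: material C with n = 1.46.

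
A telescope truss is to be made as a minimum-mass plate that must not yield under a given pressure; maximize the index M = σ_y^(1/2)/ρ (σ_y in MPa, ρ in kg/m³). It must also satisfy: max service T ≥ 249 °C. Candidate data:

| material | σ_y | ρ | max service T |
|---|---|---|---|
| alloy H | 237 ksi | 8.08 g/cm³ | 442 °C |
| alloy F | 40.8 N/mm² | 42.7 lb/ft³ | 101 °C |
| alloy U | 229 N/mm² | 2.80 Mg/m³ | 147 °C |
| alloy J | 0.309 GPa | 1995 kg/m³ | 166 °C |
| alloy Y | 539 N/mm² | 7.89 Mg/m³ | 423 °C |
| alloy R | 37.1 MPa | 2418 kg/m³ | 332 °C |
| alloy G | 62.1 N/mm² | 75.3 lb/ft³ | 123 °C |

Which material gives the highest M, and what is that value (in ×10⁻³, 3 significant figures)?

Screen on constraints: max service T ≥ 249 °C. Survivors: alloy H, alloy Y, alloy R.
After converting to SI:
  alloy H: σ_y = 1634 MPa, ρ = 8080 kg/m³
  alloy Y: σ_y = 539.0 MPa, ρ = 7890 kg/m³
  alloy R: σ_y = 37.10 MPa, ρ = 2418 kg/m³
  alloy H: M = 5.00×10⁻³
  alloy Y: M = 2.94×10⁻³
  alloy R: M = 2.52×10⁻³
Alloy H has the largest M.

alloy H, M = 5.00×10⁻³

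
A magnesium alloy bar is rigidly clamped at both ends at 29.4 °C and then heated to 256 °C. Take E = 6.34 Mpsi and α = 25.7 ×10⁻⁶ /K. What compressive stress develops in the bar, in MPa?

255 MPa

E = 6.34 Mpsi = 43.71 GPa.
ΔT = 226.6 K. Constrained thermal stress σ = E·α·ΔT = 43.71×10³ MPa × 25.7×10⁻⁶ × 226.6 = 255 MPa (compressive).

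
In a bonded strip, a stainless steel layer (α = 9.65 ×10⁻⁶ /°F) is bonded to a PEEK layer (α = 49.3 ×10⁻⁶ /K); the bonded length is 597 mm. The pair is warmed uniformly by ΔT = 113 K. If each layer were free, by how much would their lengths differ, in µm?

stainless steel: α = 9.65×10⁻⁶/°F × 9/5 = 17.4×10⁻⁶/K.
Δα = |17.4 − 49.3|×10⁻⁶/K = 31.9×10⁻⁶/K.
ΔL_mismatch = Δα·L·ΔT = 31.9×10⁻⁶ × 597.0 mm × 113.0 K = 2150 µm.

2150 µm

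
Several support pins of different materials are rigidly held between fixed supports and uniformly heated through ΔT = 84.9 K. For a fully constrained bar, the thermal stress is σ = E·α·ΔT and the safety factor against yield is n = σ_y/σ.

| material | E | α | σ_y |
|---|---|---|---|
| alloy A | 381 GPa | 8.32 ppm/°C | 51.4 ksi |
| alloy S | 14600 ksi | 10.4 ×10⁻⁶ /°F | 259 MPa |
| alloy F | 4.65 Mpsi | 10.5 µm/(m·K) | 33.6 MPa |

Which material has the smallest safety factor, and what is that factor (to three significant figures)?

alloy F, n = 1.18

Per material, after unit conversion:
  alloy A: E = 381.0, α = 8.32, σ_y = 354.4 → σ = 269 MPa, n = 1.32
  alloy S: E = 100.7, α = 18.7, σ_y = 259.0 → σ = 160 MPa, n = 1.62
  alloy F: E = 32.06, α = 10.5, σ_y = 33.60 → σ = 28.6 MPa, n = 1.18
The minimum is alloy F at n = 1.18.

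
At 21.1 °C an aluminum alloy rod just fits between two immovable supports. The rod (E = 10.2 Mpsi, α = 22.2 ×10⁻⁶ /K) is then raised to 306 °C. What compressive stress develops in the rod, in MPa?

E = 10.2 Mpsi = 70.33 GPa.
ΔT = 284.9 K. Constrained thermal stress σ = E·α·ΔT = 70.33×10³ MPa × 22.2×10⁻⁶ × 284.9 = 445 MPa (compressive).

445 MPa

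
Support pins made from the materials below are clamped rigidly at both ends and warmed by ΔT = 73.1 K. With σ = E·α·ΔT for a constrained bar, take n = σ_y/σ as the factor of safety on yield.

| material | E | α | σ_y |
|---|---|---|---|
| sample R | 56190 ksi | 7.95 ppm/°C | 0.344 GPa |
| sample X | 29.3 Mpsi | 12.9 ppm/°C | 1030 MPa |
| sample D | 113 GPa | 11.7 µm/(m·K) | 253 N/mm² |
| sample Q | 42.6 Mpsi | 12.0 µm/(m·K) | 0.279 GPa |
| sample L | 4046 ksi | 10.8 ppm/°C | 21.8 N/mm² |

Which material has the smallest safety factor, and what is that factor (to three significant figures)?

sample L, n = 0.990

In consistent units (E in GPa, α in ×10⁻⁶/K, σ_y in MPa):
  sample R: E = 387.4, α = 7.95, σ_y = 344.0 → σ = 225 MPa, n = 1.53
  sample X: E = 202.0, α = 12.9, σ_y = 1030 → σ = 190 MPa, n = 5.41
  sample D: E = 113.0, α = 11.7, σ_y = 253.0 → σ = 96.6 MPa, n = 2.62
  sample Q: E = 293.7, α = 12.0, σ_y = 279.0 → σ = 258 MPa, n = 1.08
  sample L: E = 27.90, α = 10.8, σ_y = 21.80 → σ = 22.0 MPa, n = 0.990
The minimum is sample L at n = 0.990.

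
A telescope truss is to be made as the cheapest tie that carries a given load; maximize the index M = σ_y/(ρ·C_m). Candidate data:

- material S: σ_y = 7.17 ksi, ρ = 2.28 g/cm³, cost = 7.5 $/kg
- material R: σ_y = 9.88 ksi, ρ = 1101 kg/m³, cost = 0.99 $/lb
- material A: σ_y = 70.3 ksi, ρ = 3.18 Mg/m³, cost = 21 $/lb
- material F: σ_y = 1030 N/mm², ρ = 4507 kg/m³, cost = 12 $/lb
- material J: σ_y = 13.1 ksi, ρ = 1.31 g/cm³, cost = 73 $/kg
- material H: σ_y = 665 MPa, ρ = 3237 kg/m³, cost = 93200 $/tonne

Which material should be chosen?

material R

After converting to SI:
  material S: σ_y = 49.44 MPa, ρ = 2280 kg/m³, cost = 7.500 $/kg
  material R: σ_y = 68.12 MPa, ρ = 1101 kg/m³, cost = 2.183 $/kg
  material A: σ_y = 484.7 MPa, ρ = 3180 kg/m³, cost = 46.30 $/kg
  material F: σ_y = 1030 MPa, ρ = 4507 kg/m³, cost = 26.46 $/kg
  material J: σ_y = 90.32 MPa, ρ = 1310 kg/m³, cost = 73.00 $/kg
  material H: σ_y = 665.0 MPa, ρ = 3237 kg/m³, cost = 93.20 $/kg
  material R: M = 28.3 kN·m per $
  material F: M = 8.64 kN·m per $
  material A: M = 3.29 kN·m per $
  material S: M = 2.89 kN·m per $
  material H: M = 2.20 kN·m per $
  material J: M = 0.944 kN·m per $
Highest index: material R.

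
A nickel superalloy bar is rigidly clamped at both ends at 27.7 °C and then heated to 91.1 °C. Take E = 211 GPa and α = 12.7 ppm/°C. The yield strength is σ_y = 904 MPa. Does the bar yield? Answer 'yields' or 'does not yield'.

ΔT = 63.40 K. Constrained thermal stress σ = E·α·ΔT = 211.0×10³ MPa × 12.7×10⁻⁶ × 63.40 = 170 MPa (compressive).
Compare to σ_y = 904 MPa: σ < σ_y, so it does not yield.

does not yield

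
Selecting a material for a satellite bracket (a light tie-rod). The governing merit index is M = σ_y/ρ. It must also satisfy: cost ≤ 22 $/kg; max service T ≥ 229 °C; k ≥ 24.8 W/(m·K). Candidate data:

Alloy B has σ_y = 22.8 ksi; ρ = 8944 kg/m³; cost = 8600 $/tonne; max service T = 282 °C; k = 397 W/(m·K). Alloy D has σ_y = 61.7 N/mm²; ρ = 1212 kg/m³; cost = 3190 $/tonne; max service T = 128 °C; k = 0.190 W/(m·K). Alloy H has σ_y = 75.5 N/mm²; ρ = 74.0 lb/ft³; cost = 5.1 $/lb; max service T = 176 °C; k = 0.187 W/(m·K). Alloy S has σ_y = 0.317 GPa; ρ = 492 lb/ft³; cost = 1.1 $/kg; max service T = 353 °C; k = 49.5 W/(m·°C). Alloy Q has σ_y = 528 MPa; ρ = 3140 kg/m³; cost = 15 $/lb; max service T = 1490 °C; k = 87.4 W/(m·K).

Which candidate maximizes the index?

alloy S

Screen on constraints: cost ≤ 22 $/kg; max service T ≥ 229 °C; k ≥ 24.8 W/(m·K). Survivors: alloy B, alloy S.
After converting to SI:
  alloy B: σ_y = 157.2 MPa, ρ = 8944 kg/m³
  alloy S: σ_y = 317.0 MPa, ρ = 7881 kg/m³
  alloy S: M = 40.2 kN·m/kg
  alloy B: M = 17.6 kN·m/kg
Alloy S has the largest M.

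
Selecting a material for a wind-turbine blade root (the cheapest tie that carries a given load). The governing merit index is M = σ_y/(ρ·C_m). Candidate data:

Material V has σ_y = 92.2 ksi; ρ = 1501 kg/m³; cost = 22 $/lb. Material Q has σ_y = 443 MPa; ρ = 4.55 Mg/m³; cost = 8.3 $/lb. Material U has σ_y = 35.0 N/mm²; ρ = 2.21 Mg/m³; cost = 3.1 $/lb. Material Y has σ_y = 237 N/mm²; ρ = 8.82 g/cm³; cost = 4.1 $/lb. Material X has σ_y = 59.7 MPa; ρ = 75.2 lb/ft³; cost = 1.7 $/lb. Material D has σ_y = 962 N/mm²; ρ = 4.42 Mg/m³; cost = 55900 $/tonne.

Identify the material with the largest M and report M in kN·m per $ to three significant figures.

material X, M = 13.2 kN·m per $

In SI units:
  material V: σ_y = 635.7 MPa, ρ = 1501 kg/m³, cost = 48.50 $/kg
  material Q: σ_y = 443.0 MPa, ρ = 4550 kg/m³, cost = 18.30 $/kg
  material U: σ_y = 35.00 MPa, ρ = 2210 kg/m³, cost = 6.834 $/kg
  material Y: σ_y = 237.0 MPa, ρ = 8820 kg/m³, cost = 9.039 $/kg
  material X: σ_y = 59.70 MPa, ρ = 1205 kg/m³, cost = 3.748 $/kg
  material D: σ_y = 962.0 MPa, ρ = 4420 kg/m³, cost = 55.90 $/kg
  material X: M = 13.2 kN·m per $
  material V: M = 8.73 kN·m per $
  material Q: M = 5.32 kN·m per $
  material D: M = 3.89 kN·m per $
  material Y: M = 2.97 kN·m per $
  material U: M = 2.32 kN·m per $
Highest index: material X.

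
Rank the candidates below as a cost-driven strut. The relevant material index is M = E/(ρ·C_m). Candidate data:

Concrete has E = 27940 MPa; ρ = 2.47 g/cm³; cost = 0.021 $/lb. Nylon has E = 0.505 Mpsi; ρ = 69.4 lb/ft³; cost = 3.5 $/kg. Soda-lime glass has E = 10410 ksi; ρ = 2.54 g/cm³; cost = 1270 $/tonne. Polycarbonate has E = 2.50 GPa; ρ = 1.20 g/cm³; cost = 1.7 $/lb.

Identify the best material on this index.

Normalizing units and computing the index:
  concrete: E = 27.94 GPa, ρ = 2470 kg/m³, cost = 0.04630 $/kg
  nylon: E = 3.482 GPa, ρ = 1112 kg/m³, cost = 3.500 $/kg
  soda-lime glass: E = 71.77 GPa, ρ = 2540 kg/m³, cost = 1.270 $/kg
  polycarbonate: E = 2.500 GPa, ρ = 1200 kg/m³, cost = 3.748 $/kg
  concrete: M = 244 MN·m per $
  soda-lime glass: M = 22.3 MN·m per $
  nylon: M = 0.895 MN·m per $
  polycarbonate: M = 0.556 MN·m per $
The maximum is for concrete.

concrete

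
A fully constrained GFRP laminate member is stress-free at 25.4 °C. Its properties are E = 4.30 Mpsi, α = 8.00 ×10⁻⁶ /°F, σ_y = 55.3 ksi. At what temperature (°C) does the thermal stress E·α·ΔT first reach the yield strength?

E = 4.30 Mpsi = 29.65 GPa.
α = 8.00×10⁻⁶/°F × 9/5 = 14.4×10⁻⁶/K.
σ_y = 55.3 ksi = 381.3 MPa.
E·α·ΔT = 381.3 MPa ⇒ ΔT = 381.3 / (29.65×10³ × 14.4×10⁻⁶) = 893.1 K.
T = 25.4 + 893.1 = 918.5 °C.

918 °C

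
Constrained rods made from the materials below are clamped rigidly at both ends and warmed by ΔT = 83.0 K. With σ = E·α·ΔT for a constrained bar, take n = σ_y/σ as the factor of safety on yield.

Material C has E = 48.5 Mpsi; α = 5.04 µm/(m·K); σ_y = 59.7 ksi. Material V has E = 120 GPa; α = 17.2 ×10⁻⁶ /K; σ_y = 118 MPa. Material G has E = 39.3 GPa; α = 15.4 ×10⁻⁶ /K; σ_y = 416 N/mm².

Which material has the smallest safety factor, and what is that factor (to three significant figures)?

Converting E to GPa, α to ×10⁻⁶/K, σ_y to MPa, then σ and n for each:
  material C: E = 334.4, α = 5.04, σ_y = 411.6 → σ = 140 MPa, n = 2.94
  material V: E = 120.0, α = 17.2, σ_y = 118.0 → σ = 171 MPa, n = 0.689
  material G: E = 39.30, α = 15.4, σ_y = 416.0 → σ = 50.2 MPa, n = 8.28
Smallest n: material V with n = 0.689.

material V, n = 0.689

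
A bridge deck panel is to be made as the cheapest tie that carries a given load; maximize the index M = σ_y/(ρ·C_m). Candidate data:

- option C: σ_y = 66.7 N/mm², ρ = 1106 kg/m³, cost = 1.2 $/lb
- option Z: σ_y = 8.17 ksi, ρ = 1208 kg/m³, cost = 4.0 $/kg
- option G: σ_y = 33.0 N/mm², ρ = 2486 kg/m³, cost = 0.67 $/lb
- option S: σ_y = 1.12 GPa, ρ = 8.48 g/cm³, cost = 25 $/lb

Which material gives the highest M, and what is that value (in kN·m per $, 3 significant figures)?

Normalizing units and computing the index:
  option C: σ_y = 66.70 MPa, ρ = 1106 kg/m³, cost = 2.646 $/kg
  option Z: σ_y = 56.33 MPa, ρ = 1208 kg/m³, cost = 4.000 $/kg
  option G: σ_y = 33.00 MPa, ρ = 2486 kg/m³, cost = 1.477 $/kg
  option S: σ_y = 1120 MPa, ρ = 8480 kg/m³, cost = 55.11 $/kg
  option C: M = 22.8 kN·m per $
  option Z: M = 11.7 kN·m per $
  option G: M = 8.99 kN·m per $
  option S: M = 2.40 kN·m per $
Option C ranks first.

option C, M = 22.8 kN·m per $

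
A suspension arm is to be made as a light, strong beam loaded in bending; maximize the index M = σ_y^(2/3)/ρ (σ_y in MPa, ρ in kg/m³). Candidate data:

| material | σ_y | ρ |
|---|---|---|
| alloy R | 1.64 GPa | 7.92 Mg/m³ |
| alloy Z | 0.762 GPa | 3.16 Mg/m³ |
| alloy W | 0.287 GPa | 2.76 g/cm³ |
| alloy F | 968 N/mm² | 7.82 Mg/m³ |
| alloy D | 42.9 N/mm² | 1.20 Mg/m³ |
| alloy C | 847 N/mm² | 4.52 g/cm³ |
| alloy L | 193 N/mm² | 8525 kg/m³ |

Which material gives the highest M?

In SI units:
  alloy R: σ_y = 1640 MPa, ρ = 7920 kg/m³
  alloy Z: σ_y = 762.0 MPa, ρ = 3160 kg/m³
  alloy W: σ_y = 287.0 MPa, ρ = 2760 kg/m³
  alloy F: σ_y = 968.0 MPa, ρ = 7820 kg/m³
  alloy D: σ_y = 42.90 MPa, ρ = 1200 kg/m³
  alloy C: σ_y = 847.0 MPa, ρ = 4520 kg/m³
  alloy L: σ_y = 193.0 MPa, ρ = 8525 kg/m³
  alloy Z: M = 26.4×10⁻³
  alloy C: M = 19.8×10⁻³
  alloy R: M = 17.6×10⁻³
  alloy W: M = 15.8×10⁻³
  alloy F: M = 12.5×10⁻³
  alloy D: M = 10.2×10⁻³
  alloy L: M = 3.92×10⁻³
The maximum is for alloy Z.

alloy Z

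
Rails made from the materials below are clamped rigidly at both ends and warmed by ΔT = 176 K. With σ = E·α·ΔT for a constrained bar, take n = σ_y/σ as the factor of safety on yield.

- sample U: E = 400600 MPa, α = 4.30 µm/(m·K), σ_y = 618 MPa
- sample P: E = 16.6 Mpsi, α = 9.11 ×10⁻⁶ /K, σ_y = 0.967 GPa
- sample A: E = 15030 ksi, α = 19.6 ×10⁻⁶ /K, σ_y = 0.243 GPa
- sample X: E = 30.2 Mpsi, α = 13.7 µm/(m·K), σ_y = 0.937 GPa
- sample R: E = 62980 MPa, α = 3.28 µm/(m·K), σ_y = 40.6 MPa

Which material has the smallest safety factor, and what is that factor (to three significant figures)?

sample A, n = 0.680

Converting E to GPa, α to ×10⁻⁶/K, σ_y to MPa, then σ and n for each:
  sample U: E = 400.6, α = 4.30, σ_y = 618.0 → σ = 303 MPa, n = 2.04
  sample P: E = 114.5, α = 9.11, σ_y = 967.0 → σ = 184 MPa, n = 5.27
  sample A: E = 103.6, α = 19.6, σ_y = 243.0 → σ = 357 MPa, n = 0.680
  sample X: E = 208.2, α = 13.7, σ_y = 937.0 → σ = 502 MPa, n = 1.87
  sample R: E = 62.98, α = 3.28, σ_y = 40.60 → σ = 36.4 MPa, n = 1.12
Smallest n: sample A with n = 0.680.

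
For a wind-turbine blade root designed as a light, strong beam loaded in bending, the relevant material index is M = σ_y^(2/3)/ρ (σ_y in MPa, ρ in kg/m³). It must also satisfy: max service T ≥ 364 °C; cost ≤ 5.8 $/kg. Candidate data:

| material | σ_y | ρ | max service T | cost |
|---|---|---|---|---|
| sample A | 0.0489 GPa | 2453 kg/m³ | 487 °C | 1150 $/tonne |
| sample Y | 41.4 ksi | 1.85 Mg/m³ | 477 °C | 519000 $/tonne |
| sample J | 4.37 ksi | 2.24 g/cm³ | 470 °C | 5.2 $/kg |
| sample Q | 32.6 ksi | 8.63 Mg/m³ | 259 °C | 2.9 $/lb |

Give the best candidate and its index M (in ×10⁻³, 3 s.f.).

Screen on constraints: max service T ≥ 364 °C; cost ≤ 5.8 $/kg. Survivors: sample A, sample J.
Convert each candidate to consistent units, then evaluate M:
  sample A: σ_y = 48.90 MPa, ρ = 2453 kg/m³
  sample J: σ_y = 30.13 MPa, ρ = 2240 kg/m³
  sample A: M = 5.45×10⁻³
  sample J: M = 4.32×10⁻³
The maximum is for sample A.

sample A, M = 5.45×10⁻³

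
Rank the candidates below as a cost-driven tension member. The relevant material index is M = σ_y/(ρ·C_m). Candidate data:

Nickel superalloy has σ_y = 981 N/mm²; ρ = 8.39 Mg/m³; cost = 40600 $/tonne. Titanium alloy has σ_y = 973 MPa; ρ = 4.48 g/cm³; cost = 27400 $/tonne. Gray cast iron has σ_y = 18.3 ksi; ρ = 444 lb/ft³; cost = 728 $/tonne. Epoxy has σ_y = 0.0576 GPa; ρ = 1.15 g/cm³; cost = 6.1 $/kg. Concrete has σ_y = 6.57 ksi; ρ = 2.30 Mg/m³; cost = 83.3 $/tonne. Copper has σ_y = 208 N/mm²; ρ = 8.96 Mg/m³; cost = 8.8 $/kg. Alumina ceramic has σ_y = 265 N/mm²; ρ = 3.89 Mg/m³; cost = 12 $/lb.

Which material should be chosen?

concrete

In SI units:
  nickel superalloy: σ_y = 981.0 MPa, ρ = 8390 kg/m³, cost = 40.60 $/kg
  titanium alloy: σ_y = 973.0 MPa, ρ = 4480 kg/m³, cost = 27.40 $/kg
  gray cast iron: σ_y = 126.2 MPa, ρ = 7112 kg/m³, cost = 0.7280 $/kg
  epoxy: σ_y = 57.60 MPa, ρ = 1150 kg/m³, cost = 6.100 $/kg
  concrete: σ_y = 45.30 MPa, ρ = 2300 kg/m³, cost = 0.08330 $/kg
  copper: σ_y = 208.0 MPa, ρ = 8960 kg/m³, cost = 8.800 $/kg
  alumina ceramic: σ_y = 265.0 MPa, ρ = 3890 kg/m³, cost = 26.46 $/kg
  concrete: M = 236 kN·m per $
  gray cast iron: M = 24.4 kN·m per $
  epoxy: M = 8.21 kN·m per $
  titanium alloy: M = 7.93 kN·m per $
  nickel superalloy: M = 2.88 kN·m per $
  copper: M = 2.64 kN·m per $
  alumina ceramic: M = 2.58 kN·m per $
Highest index: concrete.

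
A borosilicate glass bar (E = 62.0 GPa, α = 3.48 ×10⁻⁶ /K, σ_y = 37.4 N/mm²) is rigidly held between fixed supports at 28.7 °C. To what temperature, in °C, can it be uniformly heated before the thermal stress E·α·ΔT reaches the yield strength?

σ_y = 37.4 N/mm² = 37.40 MPa.
E·α·ΔT = 37.40 MPa ⇒ ΔT = 37.40 / (62.00×10³ × 3.48×10⁻⁶) = 173.3 K.
T = 28.7 + 173.3 = 202.0 °C.

202 °C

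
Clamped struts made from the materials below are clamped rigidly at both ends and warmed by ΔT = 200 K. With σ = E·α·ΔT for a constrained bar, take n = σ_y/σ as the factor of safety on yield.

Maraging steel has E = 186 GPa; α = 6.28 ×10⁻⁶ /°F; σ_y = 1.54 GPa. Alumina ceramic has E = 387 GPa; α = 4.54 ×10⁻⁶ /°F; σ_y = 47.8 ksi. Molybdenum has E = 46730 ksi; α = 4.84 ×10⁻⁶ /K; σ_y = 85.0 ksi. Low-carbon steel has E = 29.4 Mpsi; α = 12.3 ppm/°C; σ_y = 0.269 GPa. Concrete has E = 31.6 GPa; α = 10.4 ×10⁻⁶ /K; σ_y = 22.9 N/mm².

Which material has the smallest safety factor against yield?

concrete

With everything in SI (GPa, ×10⁻⁶/K, MPa):
  maraging steel: E = 186.0, α = 11.3, σ_y = 1540 → σ = 421 MPa, n = 3.66
  alumina ceramic: E = 387.0, α = 8.17, σ_y = 329.6 → σ = 633 MPa, n = 0.521
  molybdenum: E = 322.2, α = 4.84, σ_y = 586.1 → σ = 312 MPa, n = 1.88
  low-carbon steel: E = 202.7, α = 12.3, σ_y = 269.0 → σ = 499 MPa, n = 0.539
  concrete: E = 31.60, α = 10.4, σ_y = 22.90 → σ = 65.7 MPa, n = 0.348
Concrete has the lowest safety factor, n = 0.348.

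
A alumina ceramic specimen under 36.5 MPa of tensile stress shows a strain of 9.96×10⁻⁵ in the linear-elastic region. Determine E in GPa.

E = σ/ε = 36.5 MPa / 9.96×10⁻⁵ = 366500 MPa = 366 GPa.

366 GPa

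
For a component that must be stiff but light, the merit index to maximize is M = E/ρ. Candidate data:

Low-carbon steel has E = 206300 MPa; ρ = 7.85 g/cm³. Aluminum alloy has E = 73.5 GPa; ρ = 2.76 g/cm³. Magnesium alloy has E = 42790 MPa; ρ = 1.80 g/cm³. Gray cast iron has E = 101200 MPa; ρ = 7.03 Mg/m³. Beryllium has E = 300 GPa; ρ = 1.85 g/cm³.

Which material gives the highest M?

Normalizing units and computing the index:
  low-carbon steel: E = 206.3 GPa, ρ = 7850 kg/m³
  aluminum alloy: E = 73.50 GPa, ρ = 2760 kg/m³
  magnesium alloy: E = 42.79 GPa, ρ = 1800 kg/m³
  gray cast iron: E = 101.2 GPa, ρ = 7030 kg/m³
  beryllium: E = 300.0 GPa, ρ = 1850 kg/m³
  beryllium: M = 162 MN·m/kg
  aluminum alloy: M = 26.6 MN·m/kg
  low-carbon steel: M = 26.3 MN·m/kg
  magnesium alloy: M = 23.8 MN·m/kg
  gray cast iron: M = 14.4 MN·m/kg
Beryllium ranks first.

beryllium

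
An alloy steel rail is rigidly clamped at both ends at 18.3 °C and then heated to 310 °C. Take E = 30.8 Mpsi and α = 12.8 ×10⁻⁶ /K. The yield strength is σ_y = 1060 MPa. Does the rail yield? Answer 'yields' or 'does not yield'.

E = 30.8 Mpsi = 212.4 GPa.
ΔT = 291.7 K. Constrained thermal stress σ = E·α·ΔT = 212.4×10³ MPa × 12.8×10⁻⁶ × 291.7 = 793 MPa (compressive).
Compare to σ_y = 1060 MPa: σ < σ_y, so it does not yield.

does not yield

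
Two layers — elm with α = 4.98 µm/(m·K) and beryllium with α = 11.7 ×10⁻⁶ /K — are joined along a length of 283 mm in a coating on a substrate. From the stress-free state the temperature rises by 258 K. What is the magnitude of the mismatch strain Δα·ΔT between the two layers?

Δα = |4.98 − 11.7|×10⁻⁶/K = 6.72×10⁻⁶/K.
Mismatch strain = Δα·ΔT = 6.72×10⁻⁶ × 258.0 = 1.73×10⁻³.

1.73×10⁻³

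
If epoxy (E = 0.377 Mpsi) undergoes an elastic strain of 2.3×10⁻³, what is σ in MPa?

5.98 MPa

E = 0.377 Mpsi = 2.599 GPa.
σ = E·ε = 2599 MPa × 2.3×10⁻³ = 5.98 MPa.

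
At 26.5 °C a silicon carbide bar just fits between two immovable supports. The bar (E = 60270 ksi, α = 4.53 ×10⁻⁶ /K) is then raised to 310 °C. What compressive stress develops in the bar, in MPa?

E = 60270 ksi = 415.5 GPa.
ΔT = 283.5 K. Constrained thermal stress σ = E·α·ΔT = 415.5×10³ MPa × 4.53×10⁻⁶ × 283.5 = 534 MPa (compressive).

534 MPa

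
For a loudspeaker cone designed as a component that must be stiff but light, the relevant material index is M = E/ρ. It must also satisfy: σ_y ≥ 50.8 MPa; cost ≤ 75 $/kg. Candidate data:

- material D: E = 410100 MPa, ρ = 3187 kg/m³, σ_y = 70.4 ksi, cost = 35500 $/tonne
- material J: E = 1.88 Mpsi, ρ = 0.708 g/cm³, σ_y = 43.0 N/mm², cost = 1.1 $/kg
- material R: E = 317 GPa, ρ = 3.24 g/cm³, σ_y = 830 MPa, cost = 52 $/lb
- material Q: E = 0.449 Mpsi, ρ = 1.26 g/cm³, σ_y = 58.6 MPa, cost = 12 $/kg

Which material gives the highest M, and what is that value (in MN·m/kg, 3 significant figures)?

Screen on constraints: σ_y ≥ 50.8 MPa; cost ≤ 75 $/kg. Survivors: material D, material Q.
Convert each candidate to consistent units, then evaluate M:
  material D: E = 410.1 GPa, ρ = 3187 kg/m³
  material Q: E = 3.096 GPa, ρ = 1260 kg/m³
  material D: M = 129 MN·m/kg
  material Q: M = 2.46 MN·m/kg
Material D ranks first.

material D, M = 129 MN·m/kg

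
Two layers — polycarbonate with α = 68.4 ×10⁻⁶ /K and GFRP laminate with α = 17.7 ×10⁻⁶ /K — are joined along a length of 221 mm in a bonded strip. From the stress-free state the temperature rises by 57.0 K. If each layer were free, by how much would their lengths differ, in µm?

639 µm

Δα = |68.4 − 17.7|×10⁻⁶/K = 50.7×10⁻⁶/K.
ΔL_mismatch = Δα·L·ΔT = 50.7×10⁻⁶ × 221.0 mm × 57.0 K = 639 µm.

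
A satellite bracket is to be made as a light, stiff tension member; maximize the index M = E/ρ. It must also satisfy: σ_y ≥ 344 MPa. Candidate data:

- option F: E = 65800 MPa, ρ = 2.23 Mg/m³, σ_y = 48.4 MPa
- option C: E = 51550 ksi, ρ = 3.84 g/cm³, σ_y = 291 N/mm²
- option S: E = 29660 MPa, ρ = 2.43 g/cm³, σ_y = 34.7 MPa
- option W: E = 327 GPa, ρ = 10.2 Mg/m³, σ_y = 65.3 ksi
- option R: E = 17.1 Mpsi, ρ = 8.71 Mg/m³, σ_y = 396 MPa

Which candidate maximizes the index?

option W

Screen on constraints: σ_y ≥ 344 MPa. Survivors: option W, option R.
Putting every candidate on a common basis:
  option W: E = 327.0 GPa, ρ = 10200 kg/m³
  option R: E = 117.9 GPa, ρ = 8710 kg/m³
  option W: M = 32.1 MN·m/kg
  option R: M = 13.5 MN·m/kg
Highest index: option W.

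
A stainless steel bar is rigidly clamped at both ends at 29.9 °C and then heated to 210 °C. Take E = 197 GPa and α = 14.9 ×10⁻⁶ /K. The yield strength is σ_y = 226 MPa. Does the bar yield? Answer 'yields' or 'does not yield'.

ΔT = 180.1 K. Constrained thermal stress σ = E·α·ΔT = 197.0×10³ MPa × 14.9×10⁻⁶ × 180.1 = 529 MPa (compressive).
Compare to σ_y = 226 MPa: σ ≥ σ_y, so it yields.

yields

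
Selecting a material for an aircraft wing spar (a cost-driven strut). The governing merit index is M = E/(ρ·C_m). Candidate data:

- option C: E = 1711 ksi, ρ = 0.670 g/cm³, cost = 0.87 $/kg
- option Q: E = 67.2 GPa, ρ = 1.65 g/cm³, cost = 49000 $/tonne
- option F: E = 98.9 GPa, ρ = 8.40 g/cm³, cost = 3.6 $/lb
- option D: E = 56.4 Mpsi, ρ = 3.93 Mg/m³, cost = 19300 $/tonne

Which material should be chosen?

Convert each candidate to consistent units, then evaluate M:
  option C: E = 11.80 GPa, ρ = 670.0 kg/m³, cost = 0.8700 $/kg
  option Q: E = 67.20 GPa, ρ = 1650 kg/m³, cost = 49.00 $/kg
  option F: E = 98.90 GPa, ρ = 8400 kg/m³, cost = 7.937 $/kg
  option D: E = 388.9 GPa, ρ = 3930 kg/m³, cost = 19.30 $/kg
  option C: M = 20.2 MN·m per $
  option D: M = 5.13 MN·m per $
  option F: M = 1.48 MN·m per $
  option Q: M = 0.831 MN·m per $
Option C has the largest M.

option C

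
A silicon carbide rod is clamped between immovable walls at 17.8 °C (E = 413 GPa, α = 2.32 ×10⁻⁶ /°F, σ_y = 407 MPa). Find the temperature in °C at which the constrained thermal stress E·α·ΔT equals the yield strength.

α = 2.32×10⁻⁶/°F × 9/5 = 4.18×10⁻⁶/K.
E·α·ΔT = 407.0 MPa ⇒ ΔT = 407.0 / (413.0×10³ × 4.18×10⁻⁶) = 236.0 K.
T = 17.8 + 236.0 = 253.8 °C.

254 °C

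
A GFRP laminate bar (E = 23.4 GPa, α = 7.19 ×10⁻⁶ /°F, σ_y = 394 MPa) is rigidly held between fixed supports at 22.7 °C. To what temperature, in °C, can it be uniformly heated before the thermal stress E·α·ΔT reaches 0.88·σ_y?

1170 °C

α = 7.19×10⁻⁶/°F × 9/5 = 12.9×10⁻⁶/K.
E·α·ΔT = 346.7 MPa ⇒ ΔT = 346.7 / (23.40×10³ × 12.9×10⁻⁶) = 1145 K.
T = 22.7 + 1145 = 1168 °C.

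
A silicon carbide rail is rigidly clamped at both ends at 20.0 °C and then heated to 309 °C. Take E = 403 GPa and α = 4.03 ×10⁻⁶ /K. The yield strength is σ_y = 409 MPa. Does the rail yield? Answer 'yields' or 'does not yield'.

yields

ΔT = 289.0 K. Constrained thermal stress σ = E·α·ΔT = 403.0×10³ MPa × 4.03×10⁻⁶ × 289.0 = 469 MPa (compressive).
Compare to σ_y = 409 MPa: σ ≥ σ_y, so it yields.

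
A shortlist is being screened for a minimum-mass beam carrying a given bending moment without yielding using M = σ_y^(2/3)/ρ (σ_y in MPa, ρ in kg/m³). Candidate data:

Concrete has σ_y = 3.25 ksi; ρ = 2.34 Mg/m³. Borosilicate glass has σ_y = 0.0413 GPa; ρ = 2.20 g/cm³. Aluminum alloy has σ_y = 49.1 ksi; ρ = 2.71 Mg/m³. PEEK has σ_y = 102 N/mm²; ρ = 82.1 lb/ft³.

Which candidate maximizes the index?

aluminum alloy

In SI units:
  concrete: σ_y = 22.41 MPa, ρ = 2340 kg/m³
  borosilicate glass: σ_y = 41.30 MPa, ρ = 2200 kg/m³
  aluminum alloy: σ_y = 338.5 MPa, ρ = 2710 kg/m³
  PEEK: σ_y = 102.0 MPa, ρ = 1315 kg/m³
  aluminum alloy: M = 17.9×10⁻³
  PEEK: M = 16.6×10⁻³
  borosilicate glass: M = 5.43×10⁻³
  concrete: M = 3.40×10⁻³
Highest index: aluminum alloy.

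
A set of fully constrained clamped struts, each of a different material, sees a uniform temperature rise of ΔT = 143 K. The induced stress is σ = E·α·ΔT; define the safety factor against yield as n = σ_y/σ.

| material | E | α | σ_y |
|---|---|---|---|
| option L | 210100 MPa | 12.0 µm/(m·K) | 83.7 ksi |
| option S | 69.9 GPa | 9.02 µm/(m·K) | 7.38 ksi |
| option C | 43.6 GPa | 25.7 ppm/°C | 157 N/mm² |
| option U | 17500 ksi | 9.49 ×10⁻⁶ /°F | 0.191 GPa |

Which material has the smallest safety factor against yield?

With everything in SI (GPa, ×10⁻⁶/K, MPa):
  option L: E = 210.1, α = 12.0, σ_y = 577.1 → σ = 361 MPa, n = 1.60
  option S: E = 69.90, α = 9.02, σ_y = 50.88 → σ = 90.2 MPa, n = 0.564
  option C: E = 43.60, α = 25.7, σ_y = 157.0 → σ = 160 MPa, n = 0.980
  option U: E = 120.7, α = 17.1, σ_y = 191.0 → σ = 295 MPa, n = 0.648
Option S has the lowest safety factor, n = 0.564.

option S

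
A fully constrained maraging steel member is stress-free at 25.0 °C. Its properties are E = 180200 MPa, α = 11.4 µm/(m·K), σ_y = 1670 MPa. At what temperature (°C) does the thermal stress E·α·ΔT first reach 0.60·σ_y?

513 °C

E = 180200 MPa = 180.2 GPa.
E·α·ΔT = 1002 MPa ⇒ ΔT = 1002 / (180.2×10³ × 11.4×10⁻⁶) = 487.8 K.
T = 25.0 + 487.8 = 512.8 °C.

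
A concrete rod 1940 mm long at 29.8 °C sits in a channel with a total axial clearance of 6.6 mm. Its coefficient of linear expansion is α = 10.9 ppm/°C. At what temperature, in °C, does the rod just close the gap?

α·L₀·ΔT = 6.6 mm ⇒ ΔT = 6.6 / (10.9×10⁻⁶ × 1940.0) = 312.1 K.
T = 29.8 + 312.1 = 341.9 °C.

342 °C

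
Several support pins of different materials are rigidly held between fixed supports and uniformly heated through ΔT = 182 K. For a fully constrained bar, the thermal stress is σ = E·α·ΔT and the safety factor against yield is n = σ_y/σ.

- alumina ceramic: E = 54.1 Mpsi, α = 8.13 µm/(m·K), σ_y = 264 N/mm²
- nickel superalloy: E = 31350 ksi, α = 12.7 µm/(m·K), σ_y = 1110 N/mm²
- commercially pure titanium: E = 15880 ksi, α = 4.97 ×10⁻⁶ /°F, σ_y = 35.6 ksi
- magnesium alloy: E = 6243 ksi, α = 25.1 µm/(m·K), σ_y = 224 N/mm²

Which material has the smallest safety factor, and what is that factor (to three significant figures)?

alumina ceramic, n = 0.478

Per material, after unit conversion:
  alumina ceramic: E = 373.0, α = 8.13, σ_y = 264.0 → σ = 552 MPa, n = 0.478
  nickel superalloy: E = 216.2, α = 12.7, σ_y = 1110 → σ = 500 MPa, n = 2.22
  commercially pure titanium: E = 109.5, α = 8.95, σ_y = 245.5 → σ = 178 MPa, n = 1.38
  magnesium alloy: E = 43.04, α = 25.1, σ_y = 224.0 → σ = 197 MPa, n = 1.14
The minimum is alumina ceramic at n = 0.478.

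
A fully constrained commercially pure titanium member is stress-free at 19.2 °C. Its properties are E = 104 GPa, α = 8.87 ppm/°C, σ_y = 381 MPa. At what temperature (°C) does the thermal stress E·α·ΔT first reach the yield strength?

E·α·ΔT = 381.0 MPa ⇒ ΔT = 381.0 / (104.0×10³ × 8.87×10⁻⁶) = 413.0 K.
T = 19.2 + 413.0 = 432.2 °C.

432 °C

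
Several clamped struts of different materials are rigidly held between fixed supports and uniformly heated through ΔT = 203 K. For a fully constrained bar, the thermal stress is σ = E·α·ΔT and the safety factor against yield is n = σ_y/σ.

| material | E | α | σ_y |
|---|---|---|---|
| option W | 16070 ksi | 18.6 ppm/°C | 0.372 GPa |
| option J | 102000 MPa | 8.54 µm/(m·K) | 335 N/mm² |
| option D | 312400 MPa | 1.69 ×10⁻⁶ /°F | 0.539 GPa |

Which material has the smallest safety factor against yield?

option W

Converting E to GPa, α to ×10⁻⁶/K, σ_y to MPa, then σ and n for each:
  option W: E = 110.8, α = 18.6, σ_y = 372.0 → σ = 418 MPa, n = 0.889
  option J: E = 102.0, α = 8.54, σ_y = 335.0 → σ = 177 MPa, n = 1.89
  option D: E = 312.4, α = 3.04, σ_y = 539.0 → σ = 193 MPa, n = 2.79
The minimum is option W at n = 0.889.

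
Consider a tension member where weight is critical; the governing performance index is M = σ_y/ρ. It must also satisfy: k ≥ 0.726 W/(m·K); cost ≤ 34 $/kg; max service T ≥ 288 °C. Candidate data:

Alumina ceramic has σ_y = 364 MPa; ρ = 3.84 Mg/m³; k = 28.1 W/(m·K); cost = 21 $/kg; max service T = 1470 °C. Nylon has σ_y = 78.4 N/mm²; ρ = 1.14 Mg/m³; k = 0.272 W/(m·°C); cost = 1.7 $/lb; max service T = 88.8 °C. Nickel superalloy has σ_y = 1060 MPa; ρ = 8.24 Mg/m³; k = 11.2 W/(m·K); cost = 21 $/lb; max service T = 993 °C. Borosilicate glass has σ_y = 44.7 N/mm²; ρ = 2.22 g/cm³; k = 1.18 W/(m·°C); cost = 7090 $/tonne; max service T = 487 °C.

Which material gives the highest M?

Screen on constraints: k ≥ 0.726 W/(m·K); cost ≤ 34 $/kg; max service T ≥ 288 °C. Survivors: alumina ceramic, borosilicate glass.
In SI units:
  alumina ceramic: σ_y = 364.0 MPa, ρ = 3840 kg/m³
  borosilicate glass: σ_y = 44.70 MPa, ρ = 2220 kg/m³
  alumina ceramic: M = 94.8 kN·m/kg
  borosilicate glass: M = 20.1 kN·m/kg
Alumina ceramic has the largest M.

alumina ceramic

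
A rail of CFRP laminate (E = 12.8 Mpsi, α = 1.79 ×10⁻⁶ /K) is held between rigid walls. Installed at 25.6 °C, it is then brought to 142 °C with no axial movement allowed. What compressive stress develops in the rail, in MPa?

18.4 MPa

E = 12.8 Mpsi = 88.25 GPa.
ΔT = 116.4 K. Constrained thermal stress σ = E·α·ΔT = 88.25×10³ MPa × 1.79×10⁻⁶ × 116.4 = 18.4 MPa (compressive).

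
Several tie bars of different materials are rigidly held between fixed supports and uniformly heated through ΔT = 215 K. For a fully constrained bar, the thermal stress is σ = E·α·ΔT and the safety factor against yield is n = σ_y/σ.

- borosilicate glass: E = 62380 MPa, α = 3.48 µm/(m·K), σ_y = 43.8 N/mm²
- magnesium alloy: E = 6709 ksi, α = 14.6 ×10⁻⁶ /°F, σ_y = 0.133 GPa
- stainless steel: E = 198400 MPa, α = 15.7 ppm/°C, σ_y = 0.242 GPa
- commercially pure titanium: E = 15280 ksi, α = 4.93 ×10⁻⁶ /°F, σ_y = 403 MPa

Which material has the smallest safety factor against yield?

stainless steel

In consistent units (E in GPa, α in ×10⁻⁶/K, σ_y in MPa):
  borosilicate glass: E = 62.38, α = 3.48, σ_y = 43.80 → σ = 46.7 MPa, n = 0.938
  magnesium alloy: E = 46.26, α = 26.3, σ_y = 133.0 → σ = 261 MPa, n = 0.509
  stainless steel: E = 198.4, α = 15.7, σ_y = 242.0 → σ = 670 MPa, n = 0.361
  commercially pure titanium: E = 105.4, α = 8.87, σ_y = 403.0 → σ = 201 MPa, n = 2.00
Smallest n: stainless steel with n = 0.361.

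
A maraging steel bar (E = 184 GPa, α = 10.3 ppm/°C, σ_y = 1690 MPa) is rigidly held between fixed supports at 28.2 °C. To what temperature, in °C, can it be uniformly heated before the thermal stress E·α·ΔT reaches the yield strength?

E·α·ΔT = 1690 MPa ⇒ ΔT = 1690 / (184.0×10³ × 10.3×10⁻⁶) = 891.7 K.
T = 28.2 + 891.7 = 919.9 °C.

920 °C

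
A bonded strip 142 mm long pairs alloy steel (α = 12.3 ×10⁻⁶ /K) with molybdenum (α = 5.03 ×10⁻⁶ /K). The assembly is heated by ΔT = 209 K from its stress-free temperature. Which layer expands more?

α(alloy steel) = 12.3×10⁻⁶/K vs α(molybdenum) = 5.03×10⁻⁶/K.
Higher α expands more for the same ΔT: alloy steel.

alloy steel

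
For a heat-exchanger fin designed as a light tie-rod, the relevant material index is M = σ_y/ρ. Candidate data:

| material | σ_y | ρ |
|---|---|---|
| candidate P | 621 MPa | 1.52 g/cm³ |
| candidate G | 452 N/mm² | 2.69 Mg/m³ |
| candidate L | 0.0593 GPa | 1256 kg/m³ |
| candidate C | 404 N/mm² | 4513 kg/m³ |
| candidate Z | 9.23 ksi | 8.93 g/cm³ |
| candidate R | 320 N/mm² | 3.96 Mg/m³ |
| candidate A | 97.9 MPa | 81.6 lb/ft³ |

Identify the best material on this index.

candidate P

After converting to SI:
  candidate P: σ_y = 621.0 MPa, ρ = 1520 kg/m³
  candidate G: σ_y = 452.0 MPa, ρ = 2690 kg/m³
  candidate L: σ_y = 59.30 MPa, ρ = 1256 kg/m³
  candidate C: σ_y = 404.0 MPa, ρ = 4513 kg/m³
  candidate Z: σ_y = 63.64 MPa, ρ = 8930 kg/m³
  candidate R: σ_y = 320.0 MPa, ρ = 3960 kg/m³
  candidate A: σ_y = 97.90 MPa, ρ = 1307 kg/m³
  candidate P: M = 409 kN·m/kg
  candidate G: M = 168 kN·m/kg
  candidate C: M = 89.5 kN·m/kg
  candidate R: M = 80.8 kN·m/kg
  candidate A: M = 74.9 kN·m/kg
  candidate L: M = 47.2 kN·m/kg
  candidate Z: M = 7.13 kN·m/kg
Highest index: candidate P.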